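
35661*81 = 2888541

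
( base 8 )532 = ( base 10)346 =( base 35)9V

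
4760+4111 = 8871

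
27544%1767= 1039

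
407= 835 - 428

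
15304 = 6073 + 9231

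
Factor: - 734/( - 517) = 2^1  *11^(  -  1 )*47^( - 1)*367^1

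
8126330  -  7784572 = 341758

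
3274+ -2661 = 613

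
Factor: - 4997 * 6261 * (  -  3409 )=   106654713753 = 3^1*7^1*19^1 * 263^1*487^1*2087^1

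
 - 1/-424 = 1/424= 0.00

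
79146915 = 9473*8355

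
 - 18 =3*( - 6)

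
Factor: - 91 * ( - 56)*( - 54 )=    - 275184 = - 2^4*3^3*7^2 * 13^1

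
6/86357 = 6/86357 = 0.00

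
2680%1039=602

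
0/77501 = 0 = 0.00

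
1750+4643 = 6393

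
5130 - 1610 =3520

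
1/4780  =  1/4780 = 0.00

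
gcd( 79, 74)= 1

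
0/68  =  0 = 0.00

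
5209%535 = 394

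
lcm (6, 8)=24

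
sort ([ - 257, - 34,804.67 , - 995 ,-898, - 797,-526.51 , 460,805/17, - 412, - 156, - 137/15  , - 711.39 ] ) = [ - 995,-898,-797,-711.39,-526.51, -412,-257, - 156, - 34, -137/15,805/17,460, 804.67 ] 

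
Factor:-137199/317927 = -249/577 = -  3^1*83^1*577^( - 1) 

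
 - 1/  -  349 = 1/349 = 0.00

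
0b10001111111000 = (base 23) h98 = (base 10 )9208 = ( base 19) 169c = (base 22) J0C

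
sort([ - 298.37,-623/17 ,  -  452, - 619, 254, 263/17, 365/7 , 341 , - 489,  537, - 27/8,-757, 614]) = [ - 757, - 619, - 489, - 452,-298.37 ,-623/17  ,-27/8,  263/17 , 365/7,254,341,  537, 614] 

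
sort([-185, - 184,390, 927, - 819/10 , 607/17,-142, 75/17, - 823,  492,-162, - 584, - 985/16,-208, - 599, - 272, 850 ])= [ - 823,-599, - 584, - 272, - 208,-185, - 184, -162, - 142, - 819/10, -985/16, 75/17,607/17, 390,492 , 850, 927 ] 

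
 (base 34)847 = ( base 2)10010010101111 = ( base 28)BRB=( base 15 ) 2BB1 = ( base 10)9391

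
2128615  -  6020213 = -3891598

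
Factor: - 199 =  - 199^1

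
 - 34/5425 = - 1 + 5391/5425 = - 0.01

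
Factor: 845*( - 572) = -483340 = - 2^2*5^1*11^1*13^3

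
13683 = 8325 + 5358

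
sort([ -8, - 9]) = [-9, - 8] 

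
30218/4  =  7554 + 1/2 = 7554.50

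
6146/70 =439/5  =  87.80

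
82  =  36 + 46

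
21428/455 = 47 + 43/455 = 47.09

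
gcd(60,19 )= 1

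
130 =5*26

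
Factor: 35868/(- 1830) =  -98/5=   - 2^1 * 5^( - 1)*7^2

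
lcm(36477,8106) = 72954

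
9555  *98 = 936390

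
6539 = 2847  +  3692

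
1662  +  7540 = 9202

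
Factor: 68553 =3^3*2539^1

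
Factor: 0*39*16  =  0^1 = 0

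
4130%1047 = 989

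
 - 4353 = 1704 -6057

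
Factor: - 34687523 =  -13^1* 2668271^1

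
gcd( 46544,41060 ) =4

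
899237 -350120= 549117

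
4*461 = 1844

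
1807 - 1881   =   - 74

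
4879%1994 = 891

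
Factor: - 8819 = -8819^1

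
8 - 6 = 2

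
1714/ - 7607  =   - 1714/7607 = - 0.23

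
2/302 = 1/151=0.01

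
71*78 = 5538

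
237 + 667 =904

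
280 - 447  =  - 167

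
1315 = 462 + 853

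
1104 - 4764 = -3660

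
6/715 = 6/715 = 0.01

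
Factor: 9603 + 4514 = 19^1 * 743^1 = 14117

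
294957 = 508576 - 213619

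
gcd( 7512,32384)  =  8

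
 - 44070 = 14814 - 58884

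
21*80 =1680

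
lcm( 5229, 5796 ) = 481068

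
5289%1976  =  1337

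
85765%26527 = 6184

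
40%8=0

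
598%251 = 96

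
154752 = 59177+95575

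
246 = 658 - 412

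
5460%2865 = 2595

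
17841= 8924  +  8917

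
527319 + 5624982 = 6152301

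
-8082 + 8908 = 826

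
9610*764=7342040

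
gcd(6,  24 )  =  6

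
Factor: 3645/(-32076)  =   - 5/44 =- 2^( - 2)*5^1*11^(-1) 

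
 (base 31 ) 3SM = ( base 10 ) 3773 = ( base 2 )111010111101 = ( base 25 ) 60N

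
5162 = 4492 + 670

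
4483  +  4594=9077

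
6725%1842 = 1199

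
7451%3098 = 1255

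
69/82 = 69/82 = 0.84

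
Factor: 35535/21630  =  2^( - 1) * 7^(- 1 )*23^1  =  23/14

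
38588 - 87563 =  - 48975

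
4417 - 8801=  - 4384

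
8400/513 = 16  +  64/171 =16.37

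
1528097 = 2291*667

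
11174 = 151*74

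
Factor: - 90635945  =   - 5^1 * 18127189^1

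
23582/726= 32+ 175/363=32.48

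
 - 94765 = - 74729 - 20036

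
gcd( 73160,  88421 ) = 1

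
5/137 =5/137=0.04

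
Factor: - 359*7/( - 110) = 2513/110 = 2^(-1)*5^ (-1 )*7^1*11^( - 1) * 359^1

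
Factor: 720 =2^4*3^2*5^1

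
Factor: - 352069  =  -352069^1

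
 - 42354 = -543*78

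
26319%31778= 26319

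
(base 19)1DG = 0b1001110000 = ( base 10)624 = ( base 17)22c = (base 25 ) OO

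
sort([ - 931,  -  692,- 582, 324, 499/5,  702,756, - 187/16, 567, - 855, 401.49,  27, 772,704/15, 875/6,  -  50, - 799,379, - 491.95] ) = [ - 931, - 855, - 799,  -  692, - 582, - 491.95, - 50 ,-187/16, 27,  704/15,499/5, 875/6 , 324, 379,401.49,567 , 702,756,772 ]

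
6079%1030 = 929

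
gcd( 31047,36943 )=1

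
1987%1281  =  706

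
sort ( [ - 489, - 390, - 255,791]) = [-489, - 390,-255,791]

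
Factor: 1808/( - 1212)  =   - 2^2*3^( - 1 )*101^( - 1)*113^1 = - 452/303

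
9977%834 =803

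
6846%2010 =816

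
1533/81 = 511/27=18.93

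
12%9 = 3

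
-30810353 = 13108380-43918733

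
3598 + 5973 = 9571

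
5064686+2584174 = 7648860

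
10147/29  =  349 +26/29 = 349.90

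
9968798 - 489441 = 9479357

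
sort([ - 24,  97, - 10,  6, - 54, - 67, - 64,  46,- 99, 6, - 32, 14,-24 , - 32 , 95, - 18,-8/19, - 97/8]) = [ - 99, - 67,-64, - 54, - 32, - 32, - 24, - 24,-18 , -97/8, - 10, - 8/19, 6, 6,14,46,  95, 97]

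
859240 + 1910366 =2769606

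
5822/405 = 14 + 152/405 = 14.38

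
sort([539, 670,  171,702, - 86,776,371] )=[ - 86,171,371, 539,670,702,776]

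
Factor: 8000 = 2^6*5^3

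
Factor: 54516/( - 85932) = -3^(  -  1 )*31^( - 1 )*59^1 = - 59/93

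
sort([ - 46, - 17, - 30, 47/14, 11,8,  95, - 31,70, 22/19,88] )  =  [-46, - 31, - 30, - 17,  22/19,47/14,8,11, 70,88,95]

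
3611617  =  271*13327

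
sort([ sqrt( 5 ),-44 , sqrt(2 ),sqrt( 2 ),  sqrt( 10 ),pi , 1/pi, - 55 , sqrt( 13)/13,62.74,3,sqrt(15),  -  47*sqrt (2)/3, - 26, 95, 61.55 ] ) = [ - 55, - 44 , - 26, - 47*sqrt( 2) /3 , sqrt( 13 ) /13,  1/pi, sqrt( 2),sqrt(2), sqrt( 5),3, pi , sqrt( 10 ), sqrt( 15 ) , 61.55,62.74,95]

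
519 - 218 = 301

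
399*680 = 271320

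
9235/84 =9235/84 = 109.94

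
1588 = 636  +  952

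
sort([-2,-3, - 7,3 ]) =[  -  7, - 3,-2,  3] 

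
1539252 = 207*7436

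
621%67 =18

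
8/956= 2/239 = 0.01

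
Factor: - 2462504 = -2^3 * 11^1*27983^1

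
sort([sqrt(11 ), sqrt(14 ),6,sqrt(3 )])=[ sqrt(3),sqrt(11 ),sqrt(14 ),6 ] 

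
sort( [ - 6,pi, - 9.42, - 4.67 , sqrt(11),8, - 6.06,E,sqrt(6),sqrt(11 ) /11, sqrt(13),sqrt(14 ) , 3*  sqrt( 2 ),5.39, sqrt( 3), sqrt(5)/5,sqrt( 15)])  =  [ - 9.42,- 6.06 , - 6, - 4.67,sqrt(11 )/11,  sqrt(5 )/5,sqrt( 3),sqrt ( 6 ), E,pi,  sqrt( 11), sqrt ( 13), sqrt( 14 ),sqrt( 15),3 * sqrt( 2),5.39,8]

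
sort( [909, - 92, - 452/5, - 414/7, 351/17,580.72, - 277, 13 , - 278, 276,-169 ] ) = [ - 278, - 277 , - 169, - 92, - 452/5, - 414/7, 13, 351/17,276,  580.72,909]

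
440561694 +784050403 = 1224612097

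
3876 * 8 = 31008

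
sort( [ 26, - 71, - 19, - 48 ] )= [ - 71,-48, - 19, 26]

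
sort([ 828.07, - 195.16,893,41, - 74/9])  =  [ - 195.16, - 74/9, 41,828.07,893] 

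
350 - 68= 282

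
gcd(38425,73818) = 1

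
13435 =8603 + 4832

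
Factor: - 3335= - 5^1 * 23^1*29^1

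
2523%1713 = 810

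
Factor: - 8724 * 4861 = - 2^2*3^1*727^1*4861^1 = - 42407364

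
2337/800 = 2+737/800= 2.92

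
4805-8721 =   -  3916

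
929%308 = 5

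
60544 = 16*3784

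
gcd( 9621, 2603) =1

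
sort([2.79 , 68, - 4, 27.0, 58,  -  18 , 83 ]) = [ - 18, - 4, 2.79,27.0, 58,68,83] 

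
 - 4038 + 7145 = 3107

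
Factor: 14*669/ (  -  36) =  - 2^( - 1 )*3^( - 1 )*7^1*223^1=- 1561/6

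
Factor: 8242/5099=2^1*13^1*317^1 *5099^( - 1 ) 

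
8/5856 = 1/732  =  0.00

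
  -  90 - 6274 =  - 6364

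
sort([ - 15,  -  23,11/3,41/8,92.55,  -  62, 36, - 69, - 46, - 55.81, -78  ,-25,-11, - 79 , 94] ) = [ -79, -78,-69, -62,  -  55.81, - 46, - 25, - 23, -15,  -  11, 11/3,41/8,36, 92.55,94]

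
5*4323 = 21615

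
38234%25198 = 13036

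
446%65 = 56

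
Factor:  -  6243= - 3^1*2081^1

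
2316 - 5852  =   - 3536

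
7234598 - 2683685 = 4550913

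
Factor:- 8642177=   -  191^1*45247^1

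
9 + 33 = 42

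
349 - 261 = 88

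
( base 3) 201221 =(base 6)2254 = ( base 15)25d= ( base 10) 538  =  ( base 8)1032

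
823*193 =158839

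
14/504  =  1/36= 0.03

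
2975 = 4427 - 1452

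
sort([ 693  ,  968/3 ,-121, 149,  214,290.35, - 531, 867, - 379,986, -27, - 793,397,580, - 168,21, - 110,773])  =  [ - 793 , - 531,- 379,  -  168, - 121,-110 , - 27, 21,  149,214, 290.35,968/3,397,580, 693,773,867, 986] 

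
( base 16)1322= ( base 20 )C4I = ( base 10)4898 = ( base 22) a2e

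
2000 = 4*500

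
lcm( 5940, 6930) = 41580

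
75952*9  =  683568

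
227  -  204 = 23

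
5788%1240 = 828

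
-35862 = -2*17931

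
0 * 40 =0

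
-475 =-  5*95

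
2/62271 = 2/62271 = 0.00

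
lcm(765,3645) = 61965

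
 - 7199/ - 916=7199/916 = 7.86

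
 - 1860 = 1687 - 3547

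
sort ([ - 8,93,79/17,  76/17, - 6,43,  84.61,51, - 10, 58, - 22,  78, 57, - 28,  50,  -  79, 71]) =[ - 79, - 28, - 22, - 10, - 8,-6,76/17, 79/17,43,50,51,57,58,71,78,84.61,93]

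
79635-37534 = 42101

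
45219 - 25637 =19582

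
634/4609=634/4609 = 0.14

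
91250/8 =11406 + 1/4 = 11406.25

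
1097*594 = 651618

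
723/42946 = 723/42946 = 0.02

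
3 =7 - 4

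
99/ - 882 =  - 11/98=- 0.11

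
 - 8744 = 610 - 9354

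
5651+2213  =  7864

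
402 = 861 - 459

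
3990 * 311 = 1240890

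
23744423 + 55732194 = 79476617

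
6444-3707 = 2737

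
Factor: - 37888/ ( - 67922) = 18944/33961 = 2^9*37^1*33961^ (-1) 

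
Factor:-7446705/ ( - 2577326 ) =2^(-1)*3^1*5^1*7^1* 977^( - 1 )*1319^(-1)*70921^1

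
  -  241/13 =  - 19 + 6/13 = - 18.54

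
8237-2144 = 6093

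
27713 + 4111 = 31824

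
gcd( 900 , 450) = 450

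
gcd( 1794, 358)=2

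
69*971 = 66999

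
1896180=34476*55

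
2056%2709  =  2056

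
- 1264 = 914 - 2178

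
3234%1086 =1062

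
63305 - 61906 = 1399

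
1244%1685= 1244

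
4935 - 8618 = -3683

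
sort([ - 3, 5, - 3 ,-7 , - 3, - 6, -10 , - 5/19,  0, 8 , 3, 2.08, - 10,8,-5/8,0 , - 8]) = [ - 10 , - 10, - 8, - 7 , - 6,-3 , - 3, - 3, - 5/8, - 5/19,0 , 0 , 2.08,3, 5,8, 8]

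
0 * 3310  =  0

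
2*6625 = 13250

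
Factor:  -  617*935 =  - 5^1*11^1*17^1*617^1 = -  576895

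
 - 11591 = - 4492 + - 7099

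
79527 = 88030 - 8503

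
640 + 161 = 801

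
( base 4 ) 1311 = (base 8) 165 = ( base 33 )3I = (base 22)57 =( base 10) 117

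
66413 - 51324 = 15089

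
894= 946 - 52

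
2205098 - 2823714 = - 618616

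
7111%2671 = 1769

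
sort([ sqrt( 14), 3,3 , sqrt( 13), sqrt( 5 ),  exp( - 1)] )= [ exp(  -  1), sqrt( 5),3,  3, sqrt( 13),sqrt( 14 )]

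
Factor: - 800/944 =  - 2^1 * 5^2*59^( - 1) = - 50/59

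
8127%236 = 103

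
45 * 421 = 18945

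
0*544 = 0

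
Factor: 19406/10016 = 31/16  =  2^(-4 )*31^1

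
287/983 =287/983 = 0.29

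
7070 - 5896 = 1174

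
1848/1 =1848 = 1848.00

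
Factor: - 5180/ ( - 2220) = 3^(- 1 )*7^1 = 7/3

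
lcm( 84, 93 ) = 2604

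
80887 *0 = 0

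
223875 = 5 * 44775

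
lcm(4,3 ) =12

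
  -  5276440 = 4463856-9740296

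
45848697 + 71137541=116986238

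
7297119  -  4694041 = 2603078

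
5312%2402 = 508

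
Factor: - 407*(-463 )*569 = 11^1*37^1*463^1*569^1 = 107222929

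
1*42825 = 42825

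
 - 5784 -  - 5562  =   - 222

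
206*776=159856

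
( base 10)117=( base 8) 165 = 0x75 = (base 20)5h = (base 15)7c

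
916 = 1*916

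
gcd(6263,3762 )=1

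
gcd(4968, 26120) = 8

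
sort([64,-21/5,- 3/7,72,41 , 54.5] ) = [-21/5, - 3/7,41 , 54.5,64, 72]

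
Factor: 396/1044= 11/29 =11^1*29^ (-1) 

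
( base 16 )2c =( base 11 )40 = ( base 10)44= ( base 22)20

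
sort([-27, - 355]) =[-355  , - 27]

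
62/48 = 1  +  7/24  =  1.29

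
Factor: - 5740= - 2^2*5^1*7^1*41^1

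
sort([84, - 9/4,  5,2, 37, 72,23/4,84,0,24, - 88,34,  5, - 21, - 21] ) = [-88,-21, - 21, - 9/4, 0,2, 5,5,23/4,24,34, 37, 72,84,84]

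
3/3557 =3/3557 = 0.00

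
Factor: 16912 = 2^4 * 7^1*151^1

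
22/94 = 11/47=0.23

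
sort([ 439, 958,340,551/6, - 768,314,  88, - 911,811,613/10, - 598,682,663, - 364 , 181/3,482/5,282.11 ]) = [ - 911,-768, - 598, - 364,181/3,613/10,88,551/6,  482/5,282.11, 314, 340,439,  663,682,811,958]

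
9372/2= 4686 = 4686.00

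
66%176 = 66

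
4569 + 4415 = 8984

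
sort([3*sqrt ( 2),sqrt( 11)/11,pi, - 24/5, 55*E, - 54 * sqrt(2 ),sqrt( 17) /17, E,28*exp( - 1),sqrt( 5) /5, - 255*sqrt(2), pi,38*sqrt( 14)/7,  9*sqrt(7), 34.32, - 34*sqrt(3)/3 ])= [ - 255*sqrt( 2 ),-54*sqrt ( 2),- 34*sqrt ( 3 ) /3,-24/5,sqrt(17 ) /17,sqrt( 11 )/11, sqrt(5)/5, E, pi , pi,3*sqrt(2),28 *exp( - 1),38*sqrt( 14)/7 , 9*sqrt(7),34.32, 55*E ]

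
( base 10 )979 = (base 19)2da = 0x3d3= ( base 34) sr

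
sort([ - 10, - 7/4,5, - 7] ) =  [ - 10,  -  7,-7/4,  5]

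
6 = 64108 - 64102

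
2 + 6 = 8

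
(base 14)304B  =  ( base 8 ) 20153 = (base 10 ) 8299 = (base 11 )6265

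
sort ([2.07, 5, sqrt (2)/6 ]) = [ sqrt(2 )/6,2.07,5]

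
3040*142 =431680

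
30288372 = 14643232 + 15645140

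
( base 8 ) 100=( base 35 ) 1t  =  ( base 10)64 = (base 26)2c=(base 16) 40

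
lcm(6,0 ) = 0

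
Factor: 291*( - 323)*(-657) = 61753401 = 3^3*17^1*19^1 * 73^1 * 97^1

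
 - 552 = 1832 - 2384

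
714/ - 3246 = -1 + 422/541 = - 0.22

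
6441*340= 2189940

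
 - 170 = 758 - 928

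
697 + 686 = 1383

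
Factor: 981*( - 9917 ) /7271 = - 9728577/7271 = - 3^2* 11^(-1)*47^1 * 109^1 * 211^1 * 661^ ( - 1) 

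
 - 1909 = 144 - 2053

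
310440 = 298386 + 12054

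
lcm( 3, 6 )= 6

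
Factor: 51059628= 2^2*3^2*67^1*21169^1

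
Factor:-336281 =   -  11^1 * 19^1*1609^1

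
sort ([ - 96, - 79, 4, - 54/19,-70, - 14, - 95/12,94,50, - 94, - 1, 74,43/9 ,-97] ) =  [ - 97, - 96, - 94, - 79, - 70, - 14, - 95/12,-54/19, - 1, 4,43/9,50,74,94 ] 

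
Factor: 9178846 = 2^1*4589423^1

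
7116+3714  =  10830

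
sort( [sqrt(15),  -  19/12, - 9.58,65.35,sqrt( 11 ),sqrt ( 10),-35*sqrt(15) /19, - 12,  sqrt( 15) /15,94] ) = [ - 12,-9.58 , - 35*sqrt(15)/19,-19/12 , sqrt( 15)/15, sqrt( 10 ),sqrt( 11),sqrt(15 ),65.35,94]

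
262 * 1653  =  433086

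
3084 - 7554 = -4470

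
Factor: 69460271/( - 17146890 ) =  - 2^( - 1)* 3^(  -  4)*5^( - 1 )*21169^(-1)*69460271^1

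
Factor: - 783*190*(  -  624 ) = 92832480 = 2^5*3^4*5^1*13^1*19^1*29^1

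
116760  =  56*2085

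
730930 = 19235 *38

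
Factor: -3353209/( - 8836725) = 3^( - 1 )*5^(- 2 )*59^( - 1 )*1997^( - 1)*3353209^1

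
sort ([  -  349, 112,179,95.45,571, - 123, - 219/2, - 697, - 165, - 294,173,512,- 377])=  [-697, - 377,-349, - 294, - 165, - 123, - 219/2, 95.45,112,173, 179,512,571]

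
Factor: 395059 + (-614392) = - 219333  =  - 3^1*113^1 * 647^1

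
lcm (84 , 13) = 1092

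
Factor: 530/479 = 2^1*5^1*53^1*479^(-1 ) 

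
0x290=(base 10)656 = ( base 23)15C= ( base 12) 468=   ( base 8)1220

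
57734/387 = 149  +  71/387 = 149.18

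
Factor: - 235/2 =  - 2^( - 1)*5^1*47^1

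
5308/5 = 1061+3/5 = 1061.60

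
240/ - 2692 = - 60/673  =  - 0.09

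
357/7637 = 51/1091 = 0.05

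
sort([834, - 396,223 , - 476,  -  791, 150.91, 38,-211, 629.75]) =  [ - 791,-476, - 396, - 211, 38, 150.91, 223, 629.75, 834]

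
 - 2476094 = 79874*(- 31 ) 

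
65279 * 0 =0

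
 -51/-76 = 51/76 = 0.67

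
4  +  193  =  197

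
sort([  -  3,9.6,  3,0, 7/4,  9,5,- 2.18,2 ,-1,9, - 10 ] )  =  [ - 10,-3 , - 2.18,-1, 0,7/4,  2,3, 5, 9,9,9.6]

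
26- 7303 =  - 7277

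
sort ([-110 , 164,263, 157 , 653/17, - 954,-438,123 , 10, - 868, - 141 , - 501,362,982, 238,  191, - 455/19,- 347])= [-954,-868,- 501 , - 438, - 347, - 141,  -  110, - 455/19,10,653/17,123 , 157, 164, 191,238, 263,362 , 982] 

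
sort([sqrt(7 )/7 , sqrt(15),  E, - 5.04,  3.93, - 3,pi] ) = [ - 5.04, - 3, sqrt(7)/7,E,pi,sqrt( 15 ),3.93 ] 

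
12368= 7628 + 4740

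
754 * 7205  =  5432570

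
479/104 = 4+63/104 = 4.61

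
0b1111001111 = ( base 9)1303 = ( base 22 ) 207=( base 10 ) 975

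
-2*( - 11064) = 22128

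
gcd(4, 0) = 4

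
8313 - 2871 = 5442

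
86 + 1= 87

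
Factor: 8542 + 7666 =2^4 * 1013^1 =16208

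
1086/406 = 543/203 = 2.67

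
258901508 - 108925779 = 149975729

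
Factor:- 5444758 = -2^1*11^2*149^1*151^1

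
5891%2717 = 457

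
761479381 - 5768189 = 755711192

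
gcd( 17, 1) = 1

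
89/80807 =89/80807 = 0.00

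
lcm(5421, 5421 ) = 5421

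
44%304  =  44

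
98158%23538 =4006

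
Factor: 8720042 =2^1*89^1*48989^1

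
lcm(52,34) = 884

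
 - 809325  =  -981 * 825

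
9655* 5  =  48275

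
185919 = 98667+87252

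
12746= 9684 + 3062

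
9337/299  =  31 + 68/299 = 31.23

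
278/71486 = 139/35743 = 0.00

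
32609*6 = 195654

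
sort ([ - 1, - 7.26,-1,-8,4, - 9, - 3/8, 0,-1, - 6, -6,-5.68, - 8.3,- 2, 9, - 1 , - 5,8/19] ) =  [ - 9, - 8.3, - 8, - 7.26,-6,-6,  -  5.68, - 5,-2, - 1, - 1, - 1, - 1 , - 3/8,0,8/19  ,  4,  9 ] 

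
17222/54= 8611/27 = 318.93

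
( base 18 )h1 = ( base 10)307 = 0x133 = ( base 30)A7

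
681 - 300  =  381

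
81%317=81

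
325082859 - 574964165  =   - 249881306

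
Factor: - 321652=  - 2^2*97^1*829^1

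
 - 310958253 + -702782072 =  - 1013740325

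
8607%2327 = 1626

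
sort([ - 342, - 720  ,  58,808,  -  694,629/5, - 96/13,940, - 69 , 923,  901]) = [-720,-694, - 342, - 69 , - 96/13, 58,629/5, 808,901, 923, 940]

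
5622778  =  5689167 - 66389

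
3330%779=214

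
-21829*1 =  - 21829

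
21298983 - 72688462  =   - 51389479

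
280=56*5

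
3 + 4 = 7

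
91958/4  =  22989 + 1/2 = 22989.50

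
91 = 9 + 82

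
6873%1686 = 129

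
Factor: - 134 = - 2^1*67^1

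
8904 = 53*168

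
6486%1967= 585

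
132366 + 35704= 168070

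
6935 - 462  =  6473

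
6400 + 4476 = 10876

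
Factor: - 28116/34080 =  - 33/40 = -2^( - 3 )*3^1*5^ ( - 1 )*11^1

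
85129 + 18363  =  103492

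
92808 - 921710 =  - 828902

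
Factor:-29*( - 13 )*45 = 3^2*5^1*13^1  *29^1 = 16965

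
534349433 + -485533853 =48815580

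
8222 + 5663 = 13885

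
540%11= 1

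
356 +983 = 1339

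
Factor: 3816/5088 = 2^ ( - 2 ) * 3^1  =  3/4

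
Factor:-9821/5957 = -61/37 = - 37^( - 1 )*61^1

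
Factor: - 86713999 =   -  73^1*1187863^1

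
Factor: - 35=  - 5^1*7^1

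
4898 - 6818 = - 1920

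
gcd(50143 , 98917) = 1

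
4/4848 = 1/1212= 0.00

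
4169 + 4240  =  8409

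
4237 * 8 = 33896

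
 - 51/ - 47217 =17/15739=0.00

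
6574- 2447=4127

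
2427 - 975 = 1452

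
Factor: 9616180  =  2^2*5^1*7^1 * 68687^1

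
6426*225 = 1445850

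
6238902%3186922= 3051980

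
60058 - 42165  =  17893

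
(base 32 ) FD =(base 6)2141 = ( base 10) 493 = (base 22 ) 109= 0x1ed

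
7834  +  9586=17420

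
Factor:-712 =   -  2^3 * 89^1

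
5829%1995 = 1839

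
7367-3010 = 4357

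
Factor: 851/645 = 3^ ( - 1) * 5^ ( - 1)*23^1*37^1*43^( -1 )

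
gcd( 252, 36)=36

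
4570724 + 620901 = 5191625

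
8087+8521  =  16608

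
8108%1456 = 828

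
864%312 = 240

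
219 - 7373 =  - 7154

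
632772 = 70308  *9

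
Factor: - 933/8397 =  - 3^( - 2) =- 1/9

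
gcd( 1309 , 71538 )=1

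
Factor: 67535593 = 67535593^1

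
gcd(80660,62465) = 5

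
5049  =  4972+77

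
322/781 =322/781 = 0.41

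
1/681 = 1/681  =  0.00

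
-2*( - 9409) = 18818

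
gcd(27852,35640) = 132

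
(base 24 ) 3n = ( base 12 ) 7b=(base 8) 137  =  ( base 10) 95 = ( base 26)3H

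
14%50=14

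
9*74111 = 666999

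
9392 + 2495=11887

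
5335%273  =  148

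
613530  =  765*802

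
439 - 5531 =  - 5092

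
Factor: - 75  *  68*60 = - 306000 = - 2^4 * 3^2 * 5^3*17^1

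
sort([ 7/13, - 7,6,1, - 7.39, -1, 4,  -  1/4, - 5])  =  [  -  7.39, - 7,  -  5, - 1,- 1/4,  7/13, 1, 4, 6]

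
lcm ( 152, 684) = 1368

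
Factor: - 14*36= -504 = -2^3*3^2*7^1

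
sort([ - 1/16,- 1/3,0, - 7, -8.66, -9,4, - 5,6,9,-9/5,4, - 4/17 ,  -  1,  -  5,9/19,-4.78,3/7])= [ - 9 , -8.66, - 7,  -  5,-5, - 4.78, - 9/5,  -  1, - 1/3,-4/17,-1/16,0, 3/7, 9/19,4, 4,6,9 ] 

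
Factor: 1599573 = 3^1*533191^1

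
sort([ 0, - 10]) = [ - 10, 0] 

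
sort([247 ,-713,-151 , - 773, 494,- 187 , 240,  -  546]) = [-773, - 713, - 546, - 187 , - 151,240,247, 494]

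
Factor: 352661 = 352661^1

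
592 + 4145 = 4737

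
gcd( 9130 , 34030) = 830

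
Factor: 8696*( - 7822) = -2^4*1087^1*3911^1 = - 68020112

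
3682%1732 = 218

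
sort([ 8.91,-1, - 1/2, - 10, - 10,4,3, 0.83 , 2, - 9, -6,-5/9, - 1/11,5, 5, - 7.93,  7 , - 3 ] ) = [ - 10, - 10 , - 9, - 7.93, - 6, - 3, - 1, - 5/9,  -  1/2 , - 1/11, 0.83, 2,3, 4,5, 5,7,8.91 ]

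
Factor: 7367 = 53^1*139^1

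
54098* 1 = 54098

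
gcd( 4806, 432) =54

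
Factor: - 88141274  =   -2^1*13^2 * 260773^1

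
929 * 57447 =53368263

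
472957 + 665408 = 1138365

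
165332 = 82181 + 83151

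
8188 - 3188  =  5000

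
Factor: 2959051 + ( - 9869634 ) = -6910583 = - 89^1 * 77647^1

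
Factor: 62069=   7^1*8867^1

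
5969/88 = 67+73/88 = 67.83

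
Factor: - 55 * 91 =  - 5005 = - 5^1*7^1 * 11^1*13^1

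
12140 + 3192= 15332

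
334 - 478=-144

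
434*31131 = 13510854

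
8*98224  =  785792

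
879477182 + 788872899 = 1668350081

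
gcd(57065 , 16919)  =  1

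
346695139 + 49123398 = 395818537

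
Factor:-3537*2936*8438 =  - 2^4 * 3^3*131^1*367^1*4219^1 = - 87625524816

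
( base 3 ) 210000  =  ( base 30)ir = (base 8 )1067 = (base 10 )567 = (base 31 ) I9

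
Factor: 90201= 3^1* 107^1 * 281^1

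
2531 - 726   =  1805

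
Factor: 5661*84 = 475524 = 2^2*3^3*7^1*17^1 * 37^1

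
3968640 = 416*9540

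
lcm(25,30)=150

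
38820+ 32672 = 71492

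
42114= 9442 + 32672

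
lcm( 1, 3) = 3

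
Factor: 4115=5^1*823^1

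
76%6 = 4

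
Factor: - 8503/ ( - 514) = 2^( - 1 ) * 11^1*257^( - 1 )*773^1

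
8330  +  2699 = 11029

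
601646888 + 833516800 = 1435163688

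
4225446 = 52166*81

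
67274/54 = 1245 + 22/27 = 1245.81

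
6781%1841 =1258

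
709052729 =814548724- 105495995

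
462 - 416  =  46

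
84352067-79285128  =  5066939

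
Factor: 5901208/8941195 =2^3*5^( - 1 )*277^1*2663^1*1788239^( - 1)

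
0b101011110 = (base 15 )185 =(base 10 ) 350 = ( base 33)AK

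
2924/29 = 2924/29= 100.83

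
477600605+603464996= 1081065601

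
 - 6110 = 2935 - 9045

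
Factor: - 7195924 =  - 2^2*631^1* 2851^1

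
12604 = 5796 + 6808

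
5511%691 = 674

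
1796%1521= 275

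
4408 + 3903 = 8311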